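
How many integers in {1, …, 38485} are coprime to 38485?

29904

Factor: 38485 = 5 · 43 · 179.
φ(38485) = (5−1) · (43−1) · (179−1) = 4 · 42 · 178 = 29904.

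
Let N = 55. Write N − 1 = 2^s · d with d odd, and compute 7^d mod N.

28

55 − 1 = 54 = 2^1 · 27, so d = 27.
7^1 ≡ 7 (mod 55)
7^2 ≡ 7^2 = 49 ≡ 49 (mod 55)
7^4 ≡ 49^2 = 2401 ≡ 36 (mod 55)
7^8 ≡ 36^2 = 1296 ≡ 31 (mod 55)
7^16 ≡ 31^2 = 961 ≡ 26 (mod 55)
27 = 16 + 8 + 2 + 1 in binary powers of 2.
So 7^27 ≡ 26 · 31 · 49 · 7 ≡ 28 (mod 55).
Squaring chain: 28; never reaches −1, so base 7 is a Miller–Rabin witness that 55 is composite.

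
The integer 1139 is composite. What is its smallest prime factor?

1139 is odd.
Digit sum 14, not divisible by 3.
Ends in 9: not divisible by 5.
7: 1139 = 7·162 + 5
11: 1139 = 11·103 + 6
13: 1139 = 13·87 + 8
17: 1139 = 17·67

17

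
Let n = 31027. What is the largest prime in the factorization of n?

71

31027 = 19 · 1633
1633 = 23 · 71
71 is prime.
So 31027 = 19 · 23 · 71; the largest prime factor is 71.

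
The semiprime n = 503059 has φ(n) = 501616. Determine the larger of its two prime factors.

857

φ(n) = (p−1)(q−1) = n − (p+q) + 1, so p + q = 503059 − 501616 + 1 = 1444.
p and q are the roots of t² − 1444t + 503059 = 0.
Discriminant: 1444² − 4·503059 = 2085136 − 2012236 = 72900; √72900 = 270.
q = (1444 − 270)/2 = 587, p = (1444 + 270)/2 = 857.
Check: 587 · 857 = 503059.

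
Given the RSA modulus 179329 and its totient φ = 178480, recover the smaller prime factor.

φ(n) = (p−1)(q−1) = n − (p+q) + 1, so p + q = 179329 − 178480 + 1 = 850.
p and q are the roots of t² − 850t + 179329 = 0.
Discriminant: 850² − 4·179329 = 722500 − 717316 = 5184; √5184 = 72.
q = (850 − 72)/2 = 389, p = (850 + 72)/2 = 461.
Check: 389 · 461 = 179329.

389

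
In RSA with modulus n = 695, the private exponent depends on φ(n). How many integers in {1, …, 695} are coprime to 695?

Factor: 695 = 5 · 139.
φ(695) = (5−1) · (139−1) = 4 · 138 = 552.

552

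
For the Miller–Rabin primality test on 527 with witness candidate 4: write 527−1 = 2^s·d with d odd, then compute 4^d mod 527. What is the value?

527 − 1 = 526 = 2^1 · 263, so d = 263.
4^1 ≡ 4 (mod 527)
4^2 ≡ 4^2 = 16 ≡ 16 (mod 527)
4^4 ≡ 16^2 = 256 ≡ 256 (mod 527)
4^8 ≡ 256^2 = 65536 ≡ 188 (mod 527)
4^16 ≡ 188^2 = 35344 ≡ 35 (mod 527)
4^32 ≡ 35^2 = 1225 ≡ 171 (mod 527)
4^64 ≡ 171^2 = 29241 ≡ 256 (mod 527)
4^128 ≡ 256^2 = 65536 ≡ 188 (mod 527)
4^256 ≡ 188^2 = 35344 ≡ 35 (mod 527)
263 = 256 + 4 + 2 + 1 in binary powers of 2.
So 4^263 ≡ 35 · 256 · 16 · 4 ≡ 64 (mod 527).
Squaring chain: 64; never reaches −1, so base 4 is a Miller–Rabin witness that 527 is composite.

64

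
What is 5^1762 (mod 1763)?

5^1 ≡ 5 (mod 1763)
5^2 ≡ 5^2 = 25 ≡ 25 (mod 1763)
5^4 ≡ 25^2 = 625 ≡ 625 (mod 1763)
5^8 ≡ 625^2 = 390625 ≡ 1002 (mod 1763)
5^16 ≡ 1002^2 = 1004004 ≡ 857 (mod 1763)
5^32 ≡ 857^2 = 734449 ≡ 1041 (mod 1763)
5^64 ≡ 1041^2 = 1083681 ≡ 1199 (mod 1763)
5^128 ≡ 1199^2 = 1437601 ≡ 756 (mod 1763)
5^256 ≡ 756^2 = 571536 ≡ 324 (mod 1763)
5^512 ≡ 324^2 = 104976 ≡ 959 (mod 1763)
5^1024 ≡ 959^2 = 919681 ≡ 1158 (mod 1763)
1762 = 1024 + 512 + 128 + 64 + 32 + 2 in binary powers of 2.
So 5^1762 ≡ 1158 · 959 · 756 · 1199 · 1041 · 25 ≡ 1665 (mod 1763).
Since 1665 ≠ 1, base 5 is a Fermat witness: 1763 is composite.

1665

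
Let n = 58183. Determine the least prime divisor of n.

58183 is odd.
Digit sum 25, not divisible by 3.
Ends in 3: not divisible by 5.
7: 58183 = 7·8311 + 6
11: 58183 = 11·5289 + 4
13: 58183 = 13·4475 + 8
17: 58183 = 17·3422 + 9
19: 58183 = 19·3062 + 5
23: 58183 = 23·2529 + 16
29: 58183 = 29·2006 + 9
31: 58183 = 31·1876 + 27
37: 58183 = 37·1572 + 19
41: 58183 = 41·1419 + 4
43: 58183 = 43·1353 + 4
47: 58183 = 47·1237 + 44
53: 58183 = 53·1097 + 42
59: 58183 = 59·986 + 9
61: 58183 = 61·953 + 50
67: 58183 = 67·868 + 27
71: 58183 = 71·819 + 34
73: 58183 = 73·797 + 2
79: 58183 = 79·736 + 39
83: 58183 = 83·701

83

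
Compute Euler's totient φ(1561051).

1516320

Factor: 1561051 = 61 · 157 · 163.
φ(1561051) = (61−1) · (157−1) · (163−1) = 60 · 156 · 162 = 1516320.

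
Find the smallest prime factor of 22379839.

71

22379839 is odd.
Digit sum 43, not divisible by 3.
Ends in 9: not divisible by 5.
7: 22379839 = 7·3197119 + 6
11: 22379839 = 11·2034530 + 9
13: 22379839 = 13·1721526 + 1
17: 22379839 = 17·1316461 + 2
19: 22379839 = 19·1177886 + 5
23: 22379839 = 23·973036 + 11
29: 22379839 = 29·771718 + 17
31: 22379839 = 31·721930 + 9
37: 22379839 = 37·604860 + 19
41: 22379839 = 41·545849 + 30
43: 22379839 = 43·520461 + 16
47: 22379839 = 47·476166 + 37
53: 22379839 = 53·422261 + 6
59: 22379839 = 59·379319 + 18
61: 22379839 = 61·366882 + 37
67: 22379839 = 67·334027 + 30
71: 22379839 = 71·315209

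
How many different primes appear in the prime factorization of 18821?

18821 = 11 · 1711
1711 = 29 · 59
18821 = 11 · 29 · 59, which has 3 distinct prime factors.

3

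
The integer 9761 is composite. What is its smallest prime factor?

9761 is odd.
Digit sum 23, not divisible by 3.
Ends in 1: not divisible by 5.
7: 9761 = 7·1394 + 3
11: 9761 = 11·887 + 4
13: 9761 = 13·750 + 11
17: 9761 = 17·574 + 3
19: 9761 = 19·513 + 14
23: 9761 = 23·424 + 9
29: 9761 = 29·336 + 17
31: 9761 = 31·314 + 27
37: 9761 = 37·263 + 30
41: 9761 = 41·238 + 3
43: 9761 = 43·227

43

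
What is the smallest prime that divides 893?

19

893 is odd.
Digit sum 20, not divisible by 3.
Ends in 3: not divisible by 5.
7: 893 = 7·127 + 4
11: 893 = 11·81 + 2
13: 893 = 13·68 + 9
17: 893 = 17·52 + 9
19: 893 = 19·47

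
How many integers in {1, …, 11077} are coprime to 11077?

9360

Factor: 11077 = 11 · 19 · 53.
φ(11077) = (11−1) · (19−1) · (53−1) = 10 · 18 · 52 = 9360.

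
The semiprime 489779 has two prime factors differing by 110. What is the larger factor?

757

Since p = q + 110, we have 489779 = q(q + 110), so q² + 110q − 489779 = 0.
Discriminant: 110² + 4·489779 = 12100 + 1959116 = 1971216; √1971216 = 1404.
q = (−110 + 1404)/2 = 647, and p = q + 110 = 757.
Check: 647 · 757 = 489779.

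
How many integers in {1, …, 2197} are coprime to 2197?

2028

Factor: 2197 = 13^3.
φ(2197) = 13^2·(13−1) = 2028.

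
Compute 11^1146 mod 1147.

593

11^1 ≡ 11 (mod 1147)
11^2 ≡ 11^2 = 121 ≡ 121 (mod 1147)
11^4 ≡ 121^2 = 14641 ≡ 877 (mod 1147)
11^8 ≡ 877^2 = 769129 ≡ 639 (mod 1147)
11^16 ≡ 639^2 = 408321 ≡ 1136 (mod 1147)
11^32 ≡ 1136^2 = 1290496 ≡ 121 (mod 1147)
11^64 ≡ 121^2 = 14641 ≡ 877 (mod 1147)
11^128 ≡ 877^2 = 769129 ≡ 639 (mod 1147)
11^256 ≡ 639^2 = 408321 ≡ 1136 (mod 1147)
11^512 ≡ 1136^2 = 1290496 ≡ 121 (mod 1147)
11^1024 ≡ 121^2 = 14641 ≡ 877 (mod 1147)
1146 = 1024 + 64 + 32 + 16 + 8 + 2 in binary powers of 2.
So 11^1146 ≡ 877 · 877 · 121 · 1136 · 639 · 121 ≡ 593 (mod 1147).
Since 593 ≠ 1, base 11 is a Fermat witness: 1147 is composite.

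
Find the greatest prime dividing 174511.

174511 = 47 · 3713
3713 = 47 · 79
79 is prime.
So 174511 = 47^2 · 79; the largest prime factor is 79.

79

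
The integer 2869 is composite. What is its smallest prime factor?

19

2869 is odd.
Digit sum 25, not divisible by 3.
Ends in 9: not divisible by 5.
7: 2869 = 7·409 + 6
11: 2869 = 11·260 + 9
13: 2869 = 13·220 + 9
17: 2869 = 17·168 + 13
19: 2869 = 19·151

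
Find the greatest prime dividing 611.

611 = 13 · 47
47 is prime.
So 611 = 13 · 47; the largest prime factor is 47.

47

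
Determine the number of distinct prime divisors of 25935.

25935 = 3 · 8645
8645 = 5 · 1729
1729 = 7 · 247
247 = 13 · 19
25935 = 3 · 5 · 7 · 13 · 19, which has 5 distinct prime factors.

5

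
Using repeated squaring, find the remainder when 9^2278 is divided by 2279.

702

9^1 ≡ 9 (mod 2279)
9^2 ≡ 9^2 = 81 ≡ 81 (mod 2279)
9^4 ≡ 81^2 = 6561 ≡ 2003 (mod 2279)
9^8 ≡ 2003^2 = 4012009 ≡ 969 (mod 2279)
9^16 ≡ 969^2 = 938961 ≡ 13 (mod 2279)
9^32 ≡ 13^2 = 169 ≡ 169 (mod 2279)
9^64 ≡ 169^2 = 28561 ≡ 1213 (mod 2279)
9^128 ≡ 1213^2 = 1471369 ≡ 1414 (mod 2279)
9^256 ≡ 1414^2 = 1999396 ≡ 713 (mod 2279)
9^512 ≡ 713^2 = 508369 ≡ 152 (mod 2279)
9^1024 ≡ 152^2 = 23104 ≡ 314 (mod 2279)
9^2048 ≡ 314^2 = 98596 ≡ 599 (mod 2279)
2278 = 2048 + 128 + 64 + 32 + 4 + 2 in binary powers of 2.
So 9^2278 ≡ 599 · 1414 · 1213 · 169 · 2003 · 81 ≡ 702 (mod 2279).
Since 702 ≠ 1, base 9 is a Fermat witness: 2279 is composite.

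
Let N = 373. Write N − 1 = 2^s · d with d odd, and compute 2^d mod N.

104

373 − 1 = 372 = 2^2 · 93, so d = 93.
2^1 ≡ 2 (mod 373)
2^2 ≡ 2^2 = 4 ≡ 4 (mod 373)
2^4 ≡ 4^2 = 16 ≡ 16 (mod 373)
2^8 ≡ 16^2 = 256 ≡ 256 (mod 373)
2^16 ≡ 256^2 = 65536 ≡ 261 (mod 373)
2^32 ≡ 261^2 = 68121 ≡ 235 (mod 373)
2^64 ≡ 235^2 = 55225 ≡ 21 (mod 373)
93 = 64 + 16 + 8 + 4 + 1 in binary powers of 2.
So 2^93 ≡ 21 · 261 · 256 · 16 · 2 ≡ 104 (mod 373).
Squaring chain: 104 → 372; reaches −1, so base 2 does not prove 373 composite.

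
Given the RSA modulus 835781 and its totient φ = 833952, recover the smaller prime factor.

877

φ(n) = (p−1)(q−1) = n − (p+q) + 1, so p + q = 835781 − 833952 + 1 = 1830.
p and q are the roots of t² − 1830t + 835781 = 0.
Discriminant: 1830² − 4·835781 = 3348900 − 3343124 = 5776; √5776 = 76.
q = (1830 − 76)/2 = 877, p = (1830 + 76)/2 = 953.
Check: 877 · 953 = 835781.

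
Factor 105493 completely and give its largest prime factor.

105493 = 31 · 3403
3403 = 41 · 83
83 is prime.
So 105493 = 31 · 41 · 83; the largest prime factor is 83.

83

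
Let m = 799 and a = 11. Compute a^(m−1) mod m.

11^1 ≡ 11 (mod 799)
11^2 ≡ 11^2 = 121 ≡ 121 (mod 799)
11^4 ≡ 121^2 = 14641 ≡ 259 (mod 799)
11^8 ≡ 259^2 = 67081 ≡ 764 (mod 799)
11^16 ≡ 764^2 = 583696 ≡ 426 (mod 799)
11^32 ≡ 426^2 = 181476 ≡ 103 (mod 799)
11^64 ≡ 103^2 = 10609 ≡ 222 (mod 799)
11^128 ≡ 222^2 = 49284 ≡ 545 (mod 799)
11^256 ≡ 545^2 = 297025 ≡ 596 (mod 799)
11^512 ≡ 596^2 = 355216 ≡ 460 (mod 799)
798 = 512 + 256 + 16 + 8 + 4 + 2 in binary powers of 2.
So 11^798 ≡ 460 · 596 · 426 · 764 · 259 · 121 ≡ 332 (mod 799).
Since 332 ≠ 1, base 11 is a Fermat witness: 799 is composite.

332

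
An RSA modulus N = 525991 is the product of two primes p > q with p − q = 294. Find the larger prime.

Since p = q + 294, we have 525991 = q(q + 294), so q² + 294q − 525991 = 0.
Discriminant: 294² + 4·525991 = 86436 + 2103964 = 2190400; √2190400 = 1480.
q = (−294 + 1480)/2 = 593, and p = q + 294 = 887.
Check: 593 · 887 = 525991.

887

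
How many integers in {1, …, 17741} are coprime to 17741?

17472

Factor: 17741 = 113 · 157.
φ(17741) = (113−1) · (157−1) = 112 · 156 = 17472.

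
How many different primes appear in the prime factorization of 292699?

3

292699 = 11^2 · 2419
2419 = 41 · 59
292699 = 11^2 · 41 · 59, which has 3 distinct prime factors.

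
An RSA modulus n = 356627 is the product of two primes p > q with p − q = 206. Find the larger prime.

709

Since p = q + 206, we have 356627 = q(q + 206), so q² + 206q − 356627 = 0.
Discriminant: 206² + 4·356627 = 42436 + 1426508 = 1468944; √1468944 = 1212.
q = (−206 + 1212)/2 = 503, and p = q + 206 = 709.
Check: 503 · 709 = 356627.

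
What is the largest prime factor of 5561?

5561 = 67 · 83
83 is prime.
So 5561 = 67 · 83; the largest prime factor is 83.

83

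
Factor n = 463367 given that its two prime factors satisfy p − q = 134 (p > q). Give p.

Since p = q + 134, we have 463367 = q(q + 134), so q² + 134q − 463367 = 0.
Discriminant: 134² + 4·463367 = 17956 + 1853468 = 1871424; √1871424 = 1368.
q = (−134 + 1368)/2 = 617, and p = q + 134 = 751.
Check: 617 · 751 = 463367.

751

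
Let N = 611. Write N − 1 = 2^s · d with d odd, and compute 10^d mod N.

160

611 − 1 = 610 = 2^1 · 305, so d = 305.
10^1 ≡ 10 (mod 611)
10^2 ≡ 10^2 = 100 ≡ 100 (mod 611)
10^4 ≡ 100^2 = 10000 ≡ 224 (mod 611)
10^8 ≡ 224^2 = 50176 ≡ 74 (mod 611)
10^16 ≡ 74^2 = 5476 ≡ 588 (mod 611)
10^32 ≡ 588^2 = 345744 ≡ 529 (mod 611)
10^64 ≡ 529^2 = 279841 ≡ 3 (mod 611)
10^128 ≡ 3^2 = 9 ≡ 9 (mod 611)
10^256 ≡ 9^2 = 81 ≡ 81 (mod 611)
305 = 256 + 32 + 16 + 1 in binary powers of 2.
So 10^305 ≡ 81 · 529 · 588 · 10 ≡ 160 (mod 611).
Squaring chain: 160; never reaches −1, so base 10 is a Miller–Rabin witness that 611 is composite.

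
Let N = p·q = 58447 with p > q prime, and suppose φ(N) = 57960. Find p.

φ(n) = (p−1)(q−1) = n − (p+q) + 1, so p + q = 58447 − 57960 + 1 = 488.
p and q are the roots of t² − 488t + 58447 = 0.
Discriminant: 488² − 4·58447 = 238144 − 233788 = 4356; √4356 = 66.
q = (488 − 66)/2 = 211, p = (488 + 66)/2 = 277.
Check: 211 · 277 = 58447.

277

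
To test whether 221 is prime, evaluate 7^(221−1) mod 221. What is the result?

217

7^1 ≡ 7 (mod 221)
7^2 ≡ 7^2 = 49 ≡ 49 (mod 221)
7^4 ≡ 49^2 = 2401 ≡ 191 (mod 221)
7^8 ≡ 191^2 = 36481 ≡ 16 (mod 221)
7^16 ≡ 16^2 = 256 ≡ 35 (mod 221)
7^32 ≡ 35^2 = 1225 ≡ 120 (mod 221)
7^64 ≡ 120^2 = 14400 ≡ 35 (mod 221)
7^128 ≡ 35^2 = 1225 ≡ 120 (mod 221)
220 = 128 + 64 + 16 + 8 + 4 in binary powers of 2.
So 7^220 ≡ 120 · 35 · 35 · 16 · 191 ≡ 217 (mod 221).
Since 217 ≠ 1, base 7 is a Fermat witness: 221 is composite.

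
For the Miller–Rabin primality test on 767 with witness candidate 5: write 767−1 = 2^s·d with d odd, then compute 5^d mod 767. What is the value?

580

767 − 1 = 766 = 2^1 · 383, so d = 383.
5^1 ≡ 5 (mod 767)
5^2 ≡ 5^2 = 25 ≡ 25 (mod 767)
5^4 ≡ 25^2 = 625 ≡ 625 (mod 767)
5^8 ≡ 625^2 = 390625 ≡ 222 (mod 767)
5^16 ≡ 222^2 = 49284 ≡ 196 (mod 767)
5^32 ≡ 196^2 = 38416 ≡ 66 (mod 767)
5^64 ≡ 66^2 = 4356 ≡ 521 (mod 767)
5^128 ≡ 521^2 = 271441 ≡ 690 (mod 767)
5^256 ≡ 690^2 = 476100 ≡ 560 (mod 767)
383 = 256 + 64 + 32 + 16 + 8 + 4 + 2 + 1 in binary powers of 2.
So 5^383 ≡ 560 · 521 · 66 · 196 · 222 · 625 · 25 · 5 ≡ 580 (mod 767).
Squaring chain: 580; never reaches −1, so base 5 is a Miller–Rabin witness that 767 is composite.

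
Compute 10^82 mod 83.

1

10^1 ≡ 10 (mod 83)
10^2 ≡ 10^2 = 100 ≡ 17 (mod 83)
10^4 ≡ 17^2 = 289 ≡ 40 (mod 83)
10^8 ≡ 40^2 = 1600 ≡ 23 (mod 83)
10^16 ≡ 23^2 = 529 ≡ 31 (mod 83)
10^32 ≡ 31^2 = 961 ≡ 48 (mod 83)
10^64 ≡ 48^2 = 2304 ≡ 63 (mod 83)
82 = 64 + 16 + 2 in binary powers of 2.
So 10^82 ≡ 63 · 31 · 17 ≡ 1 (mod 83).
Since the result is 1, base 10 gives no evidence that 83 is composite.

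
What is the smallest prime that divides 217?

7

217 is odd.
Digit sum 10, not divisible by 3.
Ends in 7: not divisible by 5.
7: 217 = 7·31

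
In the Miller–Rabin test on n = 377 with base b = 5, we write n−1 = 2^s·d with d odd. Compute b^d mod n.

377 − 1 = 376 = 2^3 · 47, so d = 47.
5^1 ≡ 5 (mod 377)
5^2 ≡ 5^2 = 25 ≡ 25 (mod 377)
5^4 ≡ 25^2 = 625 ≡ 248 (mod 377)
5^8 ≡ 248^2 = 61504 ≡ 53 (mod 377)
5^16 ≡ 53^2 = 2809 ≡ 170 (mod 377)
5^32 ≡ 170^2 = 28900 ≡ 248 (mod 377)
47 = 32 + 8 + 4 + 2 + 1 in binary powers of 2.
So 5^47 ≡ 248 · 53 · 248 · 25 · 5 ≡ 138 (mod 377).
Squaring chain: 138 → 194 → 313; never reaches −1, so base 5 is a Miller–Rabin witness that 377 is composite.

138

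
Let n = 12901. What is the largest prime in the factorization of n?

97

12901 = 7 · 1843
1843 = 19 · 97
97 is prime.
So 12901 = 7 · 19 · 97; the largest prime factor is 97.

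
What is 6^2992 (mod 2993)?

6^1 ≡ 6 (mod 2993)
6^2 ≡ 6^2 = 36 ≡ 36 (mod 2993)
6^4 ≡ 36^2 = 1296 ≡ 1296 (mod 2993)
6^8 ≡ 1296^2 = 1679616 ≡ 543 (mod 2993)
6^16 ≡ 543^2 = 294849 ≡ 1535 (mod 2993)
6^32 ≡ 1535^2 = 2356225 ≡ 734 (mod 2993)
6^64 ≡ 734^2 = 538756 ≡ 16 (mod 2993)
6^128 ≡ 16^2 = 256 ≡ 256 (mod 2993)
6^256 ≡ 256^2 = 65536 ≡ 2683 (mod 2993)
6^512 ≡ 2683^2 = 7198489 ≡ 324 (mod 2993)
6^1024 ≡ 324^2 = 104976 ≡ 221 (mod 2993)
6^2048 ≡ 221^2 = 48841 ≡ 953 (mod 2993)
2992 = 2048 + 512 + 256 + 128 + 32 + 16 in binary powers of 2.
So 6^2992 ≡ 953 · 324 · 2683 · 256 · 734 · 1535 ≡ 201 (mod 2993).
Since 201 ≠ 1, base 6 is a Fermat witness: 2993 is composite.

201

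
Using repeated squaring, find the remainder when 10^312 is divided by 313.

10^1 ≡ 10 (mod 313)
10^2 ≡ 10^2 = 100 ≡ 100 (mod 313)
10^4 ≡ 100^2 = 10000 ≡ 297 (mod 313)
10^8 ≡ 297^2 = 88209 ≡ 256 (mod 313)
10^16 ≡ 256^2 = 65536 ≡ 119 (mod 313)
10^32 ≡ 119^2 = 14161 ≡ 76 (mod 313)
10^64 ≡ 76^2 = 5776 ≡ 142 (mod 313)
10^128 ≡ 142^2 = 20164 ≡ 132 (mod 313)
10^256 ≡ 132^2 = 17424 ≡ 209 (mod 313)
312 = 256 + 32 + 16 + 8 in binary powers of 2.
So 10^312 ≡ 209 · 76 · 119 · 256 ≡ 1 (mod 313).
Since the result is 1, base 10 gives no evidence that 313 is composite.

1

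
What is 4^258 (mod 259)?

4^1 ≡ 4 (mod 259)
4^2 ≡ 4^2 = 16 ≡ 16 (mod 259)
4^4 ≡ 16^2 = 256 ≡ 256 (mod 259)
4^8 ≡ 256^2 = 65536 ≡ 9 (mod 259)
4^16 ≡ 9^2 = 81 ≡ 81 (mod 259)
4^32 ≡ 81^2 = 6561 ≡ 86 (mod 259)
4^64 ≡ 86^2 = 7396 ≡ 144 (mod 259)
4^128 ≡ 144^2 = 20736 ≡ 16 (mod 259)
4^256 ≡ 16^2 = 256 ≡ 256 (mod 259)
258 = 256 + 2 in binary powers of 2.
So 4^258 ≡ 256 · 16 ≡ 211 (mod 259).
Since 211 ≠ 1, base 4 is a Fermat witness: 259 is composite.

211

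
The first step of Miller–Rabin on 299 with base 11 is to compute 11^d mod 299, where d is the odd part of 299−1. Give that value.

299 − 1 = 298 = 2^1 · 149, so d = 149.
11^1 ≡ 11 (mod 299)
11^2 ≡ 11^2 = 121 ≡ 121 (mod 299)
11^4 ≡ 121^2 = 14641 ≡ 289 (mod 299)
11^8 ≡ 289^2 = 83521 ≡ 100 (mod 299)
11^16 ≡ 100^2 = 10000 ≡ 133 (mod 299)
11^32 ≡ 133^2 = 17689 ≡ 48 (mod 299)
11^64 ≡ 48^2 = 2304 ≡ 211 (mod 299)
11^128 ≡ 211^2 = 44521 ≡ 269 (mod 299)
149 = 128 + 16 + 4 + 1 in binary powers of 2.
So 11^149 ≡ 269 · 133 · 289 · 11 ≡ 267 (mod 299).
Squaring chain: 267; never reaches −1, so base 11 is a Miller–Rabin witness that 299 is composite.

267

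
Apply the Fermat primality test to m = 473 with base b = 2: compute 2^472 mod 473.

422

2^1 ≡ 2 (mod 473)
2^2 ≡ 2^2 = 4 ≡ 4 (mod 473)
2^4 ≡ 4^2 = 16 ≡ 16 (mod 473)
2^8 ≡ 16^2 = 256 ≡ 256 (mod 473)
2^16 ≡ 256^2 = 65536 ≡ 262 (mod 473)
2^32 ≡ 262^2 = 68644 ≡ 59 (mod 473)
2^64 ≡ 59^2 = 3481 ≡ 170 (mod 473)
2^128 ≡ 170^2 = 28900 ≡ 47 (mod 473)
2^256 ≡ 47^2 = 2209 ≡ 317 (mod 473)
472 = 256 + 128 + 64 + 16 + 8 in binary powers of 2.
So 2^472 ≡ 317 · 47 · 170 · 262 · 256 ≡ 422 (mod 473).
Since 422 ≠ 1, base 2 is a Fermat witness: 473 is composite.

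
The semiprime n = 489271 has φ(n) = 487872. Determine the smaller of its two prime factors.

φ(n) = (p−1)(q−1) = n − (p+q) + 1, so p + q = 489271 − 487872 + 1 = 1400.
p and q are the roots of t² − 1400t + 489271 = 0.
Discriminant: 1400² − 4·489271 = 1960000 − 1957084 = 2916; √2916 = 54.
q = (1400 − 54)/2 = 673, p = (1400 + 54)/2 = 727.
Check: 673 · 727 = 489271.

673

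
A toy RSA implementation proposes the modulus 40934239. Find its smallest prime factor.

40934239 is odd.
Digit sum 34, not divisible by 3.
Ends in 9: not divisible by 5.
7: 40934239 = 7·5847748 + 3
11: 40934239 = 11·3721294 + 5
13: 40934239 = 13·3148787 + 8
17: 40934239 = 17·2407896 + 7
19: 40934239 = 19·2154433 + 12
23: 40934239 = 23·1779749 + 12
29: 40934239 = 29·1411525 + 14
31: 40934239 = 31·1320459 + 10
37: 40934239 = 37·1106330 + 29
41: 40934239 = 41·998396 + 3
43: 40934239 = 43·951959 + 2
47: 40934239 = 47·870941 + 12
53: 40934239 = 53·772344 + 7
59: 40934239 = 59·693800 + 39
61: 40934239 = 61·671053 + 6
67: 40934239 = 67·610958 + 53
71: 40934239 = 71·576538 + 41
73: 40934239 = 73·560743

73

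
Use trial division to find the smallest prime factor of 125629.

7

125629 is odd.
Digit sum 25, not divisible by 3.
Ends in 9: not divisible by 5.
7: 125629 = 7·17947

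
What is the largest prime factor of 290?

290 = 2 · 145
145 = 5 · 29
29 is prime.
So 290 = 2 · 5 · 29; the largest prime factor is 29.

29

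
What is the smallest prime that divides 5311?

5311 is odd.
Digit sum 10, not divisible by 3.
Ends in 1: not divisible by 5.
7: 5311 = 7·758 + 5
11: 5311 = 11·482 + 9
13: 5311 = 13·408 + 7
17: 5311 = 17·312 + 7
19: 5311 = 19·279 + 10
23: 5311 = 23·230 + 21
29: 5311 = 29·183 + 4
31: 5311 = 31·171 + 10
37: 5311 = 37·143 + 20
41: 5311 = 41·129 + 22
43: 5311 = 43·123 + 22
47: 5311 = 47·113

47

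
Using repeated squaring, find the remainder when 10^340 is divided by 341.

67

10^1 ≡ 10 (mod 341)
10^2 ≡ 10^2 = 100 ≡ 100 (mod 341)
10^4 ≡ 100^2 = 10000 ≡ 111 (mod 341)
10^8 ≡ 111^2 = 12321 ≡ 45 (mod 341)
10^16 ≡ 45^2 = 2025 ≡ 320 (mod 341)
10^32 ≡ 320^2 = 102400 ≡ 100 (mod 341)
10^64 ≡ 100^2 = 10000 ≡ 111 (mod 341)
10^128 ≡ 111^2 = 12321 ≡ 45 (mod 341)
10^256 ≡ 45^2 = 2025 ≡ 320 (mod 341)
340 = 256 + 64 + 16 + 4 in binary powers of 2.
So 10^340 ≡ 320 · 111 · 320 · 111 ≡ 67 (mod 341).
Since 67 ≠ 1, base 10 is a Fermat witness: 341 is composite.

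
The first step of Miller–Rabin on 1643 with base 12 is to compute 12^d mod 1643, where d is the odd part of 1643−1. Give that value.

1643 − 1 = 1642 = 2^1 · 821, so d = 821.
12^1 ≡ 12 (mod 1643)
12^2 ≡ 12^2 = 144 ≡ 144 (mod 1643)
12^4 ≡ 144^2 = 20736 ≡ 1020 (mod 1643)
12^8 ≡ 1020^2 = 1040400 ≡ 381 (mod 1643)
12^16 ≡ 381^2 = 145161 ≡ 577 (mod 1643)
12^32 ≡ 577^2 = 332929 ≡ 1043 (mod 1643)
12^64 ≡ 1043^2 = 1087849 ≡ 183 (mod 1643)
12^128 ≡ 183^2 = 33489 ≡ 629 (mod 1643)
12^256 ≡ 629^2 = 395641 ≡ 1321 (mod 1643)
12^512 ≡ 1321^2 = 1745041 ≡ 175 (mod 1643)
821 = 512 + 256 + 32 + 16 + 4 + 1 in binary powers of 2.
So 12^821 ≡ 175 · 1321 · 1043 · 577 · 1020 · 12 ≡ 610 (mod 1643).
Squaring chain: 610; never reaches −1, so base 12 is a Miller–Rabin witness that 1643 is composite.

610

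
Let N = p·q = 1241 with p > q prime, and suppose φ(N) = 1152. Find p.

73

φ(n) = (p−1)(q−1) = n − (p+q) + 1, so p + q = 1241 − 1152 + 1 = 90.
p and q are the roots of t² − 90t + 1241 = 0.
Discriminant: 90² − 4·1241 = 8100 − 4964 = 3136; √3136 = 56.
q = (90 − 56)/2 = 17, p = (90 + 56)/2 = 73.
Check: 17 · 73 = 1241.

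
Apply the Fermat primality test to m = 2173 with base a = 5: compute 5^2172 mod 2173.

1369

5^1 ≡ 5 (mod 2173)
5^2 ≡ 5^2 = 25 ≡ 25 (mod 2173)
5^4 ≡ 25^2 = 625 ≡ 625 (mod 2173)
5^8 ≡ 625^2 = 390625 ≡ 1658 (mod 2173)
5^16 ≡ 1658^2 = 2748964 ≡ 119 (mod 2173)
5^32 ≡ 119^2 = 14161 ≡ 1123 (mod 2173)
5^64 ≡ 1123^2 = 1261129 ≡ 789 (mod 2173)
5^128 ≡ 789^2 = 622521 ≡ 1043 (mod 2173)
5^256 ≡ 1043^2 = 1087849 ≡ 1349 (mod 2173)
5^512 ≡ 1349^2 = 1819801 ≡ 1000 (mod 2173)
5^1024 ≡ 1000^2 = 1000000 ≡ 420 (mod 2173)
5^2048 ≡ 420^2 = 176400 ≡ 387 (mod 2173)
2172 = 2048 + 64 + 32 + 16 + 8 + 4 in binary powers of 2.
So 5^2172 ≡ 387 · 789 · 1123 · 119 · 1658 · 625 ≡ 1369 (mod 2173).
Since 1369 ≠ 1, base 5 is a Fermat witness: 2173 is composite.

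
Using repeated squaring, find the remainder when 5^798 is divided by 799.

5^1 ≡ 5 (mod 799)
5^2 ≡ 5^2 = 25 ≡ 25 (mod 799)
5^4 ≡ 25^2 = 625 ≡ 625 (mod 799)
5^8 ≡ 625^2 = 390625 ≡ 713 (mod 799)
5^16 ≡ 713^2 = 508369 ≡ 205 (mod 799)
5^32 ≡ 205^2 = 42025 ≡ 477 (mod 799)
5^64 ≡ 477^2 = 227529 ≡ 613 (mod 799)
5^128 ≡ 613^2 = 375769 ≡ 239 (mod 799)
5^256 ≡ 239^2 = 57121 ≡ 392 (mod 799)
5^512 ≡ 392^2 = 153664 ≡ 256 (mod 799)
798 = 512 + 256 + 16 + 8 + 4 + 2 in binary powers of 2.
So 5^798 ≡ 256 · 392 · 205 · 713 · 625 · 25 ≡ 440 (mod 799).
Since 440 ≠ 1, base 5 is a Fermat witness: 799 is composite.

440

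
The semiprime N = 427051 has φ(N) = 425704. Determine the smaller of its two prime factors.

509

φ(n) = (p−1)(q−1) = n − (p+q) + 1, so p + q = 427051 − 425704 + 1 = 1348.
p and q are the roots of t² − 1348t + 427051 = 0.
Discriminant: 1348² − 4·427051 = 1817104 − 1708204 = 108900; √108900 = 330.
q = (1348 − 330)/2 = 509, p = (1348 + 330)/2 = 839.
Check: 509 · 839 = 427051.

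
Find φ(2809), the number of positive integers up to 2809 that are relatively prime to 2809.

Factor: 2809 = 53^2.
φ(2809) = 53^1·(53−1) = 2756.

2756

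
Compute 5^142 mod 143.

5^1 ≡ 5 (mod 143)
5^2 ≡ 5^2 = 25 ≡ 25 (mod 143)
5^4 ≡ 25^2 = 625 ≡ 53 (mod 143)
5^8 ≡ 53^2 = 2809 ≡ 92 (mod 143)
5^16 ≡ 92^2 = 8464 ≡ 27 (mod 143)
5^32 ≡ 27^2 = 729 ≡ 14 (mod 143)
5^64 ≡ 14^2 = 196 ≡ 53 (mod 143)
5^128 ≡ 53^2 = 2809 ≡ 92 (mod 143)
142 = 128 + 8 + 4 + 2 in binary powers of 2.
So 5^142 ≡ 92 · 92 · 53 · 25 ≡ 25 (mod 143).
Since 25 ≠ 1, base 5 is a Fermat witness: 143 is composite.

25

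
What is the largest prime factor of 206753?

83

206753 = 47 · 4399
4399 = 53 · 83
83 is prime.
So 206753 = 47 · 53 · 83; the largest prime factor is 83.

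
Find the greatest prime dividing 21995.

21995 = 5 · 4399
4399 = 53 · 83
83 is prime.
So 21995 = 5 · 53 · 83; the largest prime factor is 83.

83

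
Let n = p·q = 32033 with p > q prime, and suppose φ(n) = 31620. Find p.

φ(n) = (p−1)(q−1) = n − (p+q) + 1, so p + q = 32033 − 31620 + 1 = 414.
p and q are the roots of t² − 414t + 32033 = 0.
Discriminant: 414² − 4·32033 = 171396 − 128132 = 43264; √43264 = 208.
q = (414 − 208)/2 = 103, p = (414 + 208)/2 = 311.
Check: 103 · 311 = 32033.

311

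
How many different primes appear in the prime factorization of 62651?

62651 = 31 · 2021
2021 = 43 · 47
62651 = 31 · 43 · 47, which has 3 distinct prime factors.

3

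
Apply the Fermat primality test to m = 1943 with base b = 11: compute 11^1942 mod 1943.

11^1 ≡ 11 (mod 1943)
11^2 ≡ 11^2 = 121 ≡ 121 (mod 1943)
11^4 ≡ 121^2 = 14641 ≡ 1040 (mod 1943)
11^8 ≡ 1040^2 = 1081600 ≡ 1292 (mod 1943)
11^16 ≡ 1292^2 = 1669264 ≡ 227 (mod 1943)
11^32 ≡ 227^2 = 51529 ≡ 1011 (mod 1943)
11^64 ≡ 1011^2 = 1022121 ≡ 103 (mod 1943)
11^128 ≡ 103^2 = 10609 ≡ 894 (mod 1943)
11^256 ≡ 894^2 = 799236 ≡ 663 (mod 1943)
11^512 ≡ 663^2 = 439569 ≡ 451 (mod 1943)
11^1024 ≡ 451^2 = 203401 ≡ 1329 (mod 1943)
1942 = 1024 + 512 + 256 + 128 + 16 + 4 + 2 in binary powers of 2.
So 11^1942 ≡ 1329 · 451 · 663 · 894 · 227 · 1040 · 121 ≡ 138 (mod 1943).
Since 138 ≠ 1, base 11 is a Fermat witness: 1943 is composite.

138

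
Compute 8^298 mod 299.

8^1 ≡ 8 (mod 299)
8^2 ≡ 8^2 = 64 ≡ 64 (mod 299)
8^4 ≡ 64^2 = 4096 ≡ 209 (mod 299)
8^8 ≡ 209^2 = 43681 ≡ 27 (mod 299)
8^16 ≡ 27^2 = 729 ≡ 131 (mod 299)
8^32 ≡ 131^2 = 17161 ≡ 118 (mod 299)
8^64 ≡ 118^2 = 13924 ≡ 170 (mod 299)
8^128 ≡ 170^2 = 28900 ≡ 196 (mod 299)
8^256 ≡ 196^2 = 38416 ≡ 144 (mod 299)
298 = 256 + 32 + 8 + 2 in binary powers of 2.
So 8^298 ≡ 144 · 118 · 27 · 64 ≡ 77 (mod 299).
Since 77 ≠ 1, base 8 is a Fermat witness: 299 is composite.

77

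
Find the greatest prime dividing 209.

19

209 = 11 · 19
19 is prime.
So 209 = 11 · 19; the largest prime factor is 19.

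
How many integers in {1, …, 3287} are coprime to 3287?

3096

Factor: 3287 = 19 · 173.
φ(3287) = (19−1) · (173−1) = 18 · 172 = 3096.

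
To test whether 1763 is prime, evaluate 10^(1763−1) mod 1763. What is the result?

1330

10^1 ≡ 10 (mod 1763)
10^2 ≡ 10^2 = 100 ≡ 100 (mod 1763)
10^4 ≡ 100^2 = 10000 ≡ 1185 (mod 1763)
10^8 ≡ 1185^2 = 1404225 ≡ 877 (mod 1763)
10^16 ≡ 877^2 = 769129 ≡ 461 (mod 1763)
10^32 ≡ 461^2 = 212521 ≡ 961 (mod 1763)
10^64 ≡ 961^2 = 923521 ≡ 1472 (mod 1763)
10^128 ≡ 1472^2 = 2166784 ≡ 57 (mod 1763)
10^256 ≡ 57^2 = 3249 ≡ 1486 (mod 1763)
10^512 ≡ 1486^2 = 2208196 ≡ 920 (mod 1763)
10^1024 ≡ 920^2 = 846400 ≡ 160 (mod 1763)
1762 = 1024 + 512 + 128 + 64 + 32 + 2 in binary powers of 2.
So 10^1762 ≡ 160 · 920 · 57 · 1472 · 961 · 100 ≡ 1330 (mod 1763).
Since 1330 ≠ 1, base 10 is a Fermat witness: 1763 is composite.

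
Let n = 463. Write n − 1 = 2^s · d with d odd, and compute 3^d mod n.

463 − 1 = 462 = 2^1 · 231, so d = 231.
3^1 ≡ 3 (mod 463)
3^2 ≡ 3^2 = 9 ≡ 9 (mod 463)
3^4 ≡ 9^2 = 81 ≡ 81 (mod 463)
3^8 ≡ 81^2 = 6561 ≡ 79 (mod 463)
3^16 ≡ 79^2 = 6241 ≡ 222 (mod 463)
3^32 ≡ 222^2 = 49284 ≡ 206 (mod 463)
3^64 ≡ 206^2 = 42436 ≡ 303 (mod 463)
3^128 ≡ 303^2 = 91809 ≡ 135 (mod 463)
231 = 128 + 64 + 32 + 4 + 2 + 1 in binary powers of 2.
So 3^231 ≡ 135 · 303 · 206 · 81 · 9 · 3 ≡ 462 (mod 463).
Since 3^d ≡ 462 (mod 463), base 3 does not prove 463 composite.

462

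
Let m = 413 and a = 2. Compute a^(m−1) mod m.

2^1 ≡ 2 (mod 413)
2^2 ≡ 2^2 = 4 ≡ 4 (mod 413)
2^4 ≡ 4^2 = 16 ≡ 16 (mod 413)
2^8 ≡ 16^2 = 256 ≡ 256 (mod 413)
2^16 ≡ 256^2 = 65536 ≡ 282 (mod 413)
2^32 ≡ 282^2 = 79524 ≡ 228 (mod 413)
2^64 ≡ 228^2 = 51984 ≡ 359 (mod 413)
2^128 ≡ 359^2 = 128881 ≡ 25 (mod 413)
2^256 ≡ 25^2 = 625 ≡ 212 (mod 413)
412 = 256 + 128 + 16 + 8 + 4 in binary powers of 2.
So 2^412 ≡ 212 · 25 · 282 · 256 · 16 ≡ 359 (mod 413).
Since 359 ≠ 1, base 2 is a Fermat witness: 413 is composite.

359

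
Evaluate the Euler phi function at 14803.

Factor: 14803 = 113 · 131.
φ(14803) = (113−1) · (131−1) = 112 · 130 = 14560.

14560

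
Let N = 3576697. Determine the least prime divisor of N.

43

3576697 is odd.
Digit sum 43, not divisible by 3.
Ends in 7: not divisible by 5.
7: 3576697 = 7·510956 + 5
11: 3576697 = 11·325154 + 3
13: 3576697 = 13·275130 + 7
17: 3576697 = 17·210393 + 16
19: 3576697 = 19·188247 + 4
23: 3576697 = 23·155508 + 13
29: 3576697 = 29·123334 + 11
31: 3576697 = 31·115377 + 10
37: 3576697 = 37·96667 + 18
41: 3576697 = 41·87236 + 21
43: 3576697 = 43·83179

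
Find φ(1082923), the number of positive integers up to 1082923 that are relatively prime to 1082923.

Factor: 1082923 = 31 · 181 · 193.
φ(1082923) = (31−1) · (181−1) · (193−1) = 30 · 180 · 192 = 1036800.

1036800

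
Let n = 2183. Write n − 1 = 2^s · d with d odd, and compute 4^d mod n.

1760

2183 − 1 = 2182 = 2^1 · 1091, so d = 1091.
4^1 ≡ 4 (mod 2183)
4^2 ≡ 4^2 = 16 ≡ 16 (mod 2183)
4^4 ≡ 16^2 = 256 ≡ 256 (mod 2183)
4^8 ≡ 256^2 = 65536 ≡ 46 (mod 2183)
4^16 ≡ 46^2 = 2116 ≡ 2116 (mod 2183)
4^32 ≡ 2116^2 = 4477456 ≡ 123 (mod 2183)
4^64 ≡ 123^2 = 15129 ≡ 2031 (mod 2183)
4^128 ≡ 2031^2 = 4124961 ≡ 1274 (mod 2183)
4^256 ≡ 1274^2 = 1623076 ≡ 1107 (mod 2183)
4^512 ≡ 1107^2 = 1225449 ≡ 786 (mod 2183)
4^1024 ≡ 786^2 = 617796 ≡ 7 (mod 2183)
1091 = 1024 + 64 + 2 + 1 in binary powers of 2.
So 4^1091 ≡ 7 · 2031 · 16 · 4 ≡ 1760 (mod 2183).
Squaring chain: 1760; never reaches −1, so base 4 is a Miller–Rabin witness that 2183 is composite.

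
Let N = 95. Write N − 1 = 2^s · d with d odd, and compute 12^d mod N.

8

95 − 1 = 94 = 2^1 · 47, so d = 47.
12^1 ≡ 12 (mod 95)
12^2 ≡ 12^2 = 144 ≡ 49 (mod 95)
12^4 ≡ 49^2 = 2401 ≡ 26 (mod 95)
12^8 ≡ 26^2 = 676 ≡ 11 (mod 95)
12^16 ≡ 11^2 = 121 ≡ 26 (mod 95)
12^32 ≡ 26^2 = 676 ≡ 11 (mod 95)
47 = 32 + 8 + 4 + 2 + 1 in binary powers of 2.
So 12^47 ≡ 11 · 11 · 26 · 49 · 12 ≡ 8 (mod 95).
Squaring chain: 8; never reaches −1, so base 12 is a Miller–Rabin witness that 95 is composite.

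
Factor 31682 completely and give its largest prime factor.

73

31682 = 2 · 15841
15841 = 7 · 2263
2263 = 31 · 73
73 is prime.
So 31682 = 2 · 7 · 31 · 73; the largest prime factor is 73.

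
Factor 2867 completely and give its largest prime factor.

2867 = 47 · 61
61 is prime.
So 2867 = 47 · 61; the largest prime factor is 61.

61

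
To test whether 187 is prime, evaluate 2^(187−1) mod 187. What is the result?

174

2^1 ≡ 2 (mod 187)
2^2 ≡ 2^2 = 4 ≡ 4 (mod 187)
2^4 ≡ 4^2 = 16 ≡ 16 (mod 187)
2^8 ≡ 16^2 = 256 ≡ 69 (mod 187)
2^16 ≡ 69^2 = 4761 ≡ 86 (mod 187)
2^32 ≡ 86^2 = 7396 ≡ 103 (mod 187)
2^64 ≡ 103^2 = 10609 ≡ 137 (mod 187)
2^128 ≡ 137^2 = 18769 ≡ 69 (mod 187)
186 = 128 + 32 + 16 + 8 + 2 in binary powers of 2.
So 2^186 ≡ 69 · 103 · 86 · 69 · 4 ≡ 174 (mod 187).
Since 174 ≠ 1, base 2 is a Fermat witness: 187 is composite.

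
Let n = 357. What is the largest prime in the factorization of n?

17

357 = 3 · 119
119 = 7 · 17
17 is prime.
So 357 = 3 · 7 · 17; the largest prime factor is 17.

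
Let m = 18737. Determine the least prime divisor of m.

18737 is odd.
Digit sum 26, not divisible by 3.
Ends in 7: not divisible by 5.
7: 18737 = 7·2676 + 5
11: 18737 = 11·1703 + 4
13: 18737 = 13·1441 + 4
17: 18737 = 17·1102 + 3
19: 18737 = 19·986 + 3
23: 18737 = 23·814 + 15
29: 18737 = 29·646 + 3
31: 18737 = 31·604 + 13
37: 18737 = 37·506 + 15
41: 18737 = 41·457

41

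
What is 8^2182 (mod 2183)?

8^1 ≡ 8 (mod 2183)
8^2 ≡ 8^2 = 64 ≡ 64 (mod 2183)
8^4 ≡ 64^2 = 4096 ≡ 1913 (mod 2183)
8^8 ≡ 1913^2 = 3659569 ≡ 861 (mod 2183)
8^16 ≡ 861^2 = 741321 ≡ 1284 (mod 2183)
8^32 ≡ 1284^2 = 1648656 ≡ 491 (mod 2183)
8^64 ≡ 491^2 = 241081 ≡ 951 (mod 2183)
8^128 ≡ 951^2 = 904401 ≡ 639 (mod 2183)
8^256 ≡ 639^2 = 408321 ≡ 100 (mod 2183)
8^512 ≡ 100^2 = 10000 ≡ 1268 (mod 2183)
8^1024 ≡ 1268^2 = 1607824 ≡ 1136 (mod 2183)
8^2048 ≡ 1136^2 = 1290496 ≡ 343 (mod 2183)
2182 = 2048 + 128 + 4 + 2 in binary powers of 2.
So 8^2182 ≡ 343 · 639 · 1913 · 64 ≡ 2009 (mod 2183).
Since 2009 ≠ 1, base 8 is a Fermat witness: 2183 is composite.

2009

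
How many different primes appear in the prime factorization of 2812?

2812 = 2^2 · 703
703 = 19 · 37
2812 = 2^2 · 19 · 37, which has 3 distinct prime factors.

3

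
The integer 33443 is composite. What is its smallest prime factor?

33443 is odd.
Digit sum 17, not divisible by 3.
Ends in 3: not divisible by 5.
7: 33443 = 7·4777 + 4
11: 33443 = 11·3040 + 3
13: 33443 = 13·2572 + 7
17: 33443 = 17·1967 + 4
19: 33443 = 19·1760 + 3
23: 33443 = 23·1454 + 1
29: 33443 = 29·1153 + 6
31: 33443 = 31·1078 + 25
37: 33443 = 37·903 + 32
41: 33443 = 41·815 + 28
43: 33443 = 43·777 + 32
47: 33443 = 47·711 + 26
53: 33443 = 53·631

53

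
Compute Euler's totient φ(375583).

Factor: 375583 = 13 · 167 · 173.
φ(375583) = (13−1) · (167−1) · (173−1) = 12 · 166 · 172 = 342624.

342624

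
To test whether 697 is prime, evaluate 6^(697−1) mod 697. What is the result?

305

6^1 ≡ 6 (mod 697)
6^2 ≡ 6^2 = 36 ≡ 36 (mod 697)
6^4 ≡ 36^2 = 1296 ≡ 599 (mod 697)
6^8 ≡ 599^2 = 358801 ≡ 543 (mod 697)
6^16 ≡ 543^2 = 294849 ≡ 18 (mod 697)
6^32 ≡ 18^2 = 324 ≡ 324 (mod 697)
6^64 ≡ 324^2 = 104976 ≡ 426 (mod 697)
6^128 ≡ 426^2 = 181476 ≡ 256 (mod 697)
6^256 ≡ 256^2 = 65536 ≡ 18 (mod 697)
6^512 ≡ 18^2 = 324 ≡ 324 (mod 697)
696 = 512 + 128 + 32 + 16 + 8 in binary powers of 2.
So 6^696 ≡ 324 · 256 · 324 · 18 · 543 ≡ 305 (mod 697).
Since 305 ≠ 1, base 6 is a Fermat witness: 697 is composite.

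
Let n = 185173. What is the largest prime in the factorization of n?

97

185173 = 23 · 8051
8051 = 83 · 97
97 is prime.
So 185173 = 23 · 83 · 97; the largest prime factor is 97.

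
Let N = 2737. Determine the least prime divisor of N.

2737 is odd.
Digit sum 19, not divisible by 3.
Ends in 7: not divisible by 5.
7: 2737 = 7·391

7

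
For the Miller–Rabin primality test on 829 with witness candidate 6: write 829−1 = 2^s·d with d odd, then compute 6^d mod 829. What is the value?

829 − 1 = 828 = 2^2 · 207, so d = 207.
6^1 ≡ 6 (mod 829)
6^2 ≡ 6^2 = 36 ≡ 36 (mod 829)
6^4 ≡ 36^2 = 1296 ≡ 467 (mod 829)
6^8 ≡ 467^2 = 218089 ≡ 62 (mod 829)
6^16 ≡ 62^2 = 3844 ≡ 528 (mod 829)
6^32 ≡ 528^2 = 278784 ≡ 240 (mod 829)
6^64 ≡ 240^2 = 57600 ≡ 399 (mod 829)
6^128 ≡ 399^2 = 159201 ≡ 33 (mod 829)
207 = 128 + 64 + 8 + 4 + 2 + 1 in binary powers of 2.
So 6^207 ≡ 33 · 399 · 62 · 467 · 36 · 6 ≡ 583 (mod 829).
Squaring chain: 583 → 828; reaches −1, so base 6 does not prove 829 composite.

583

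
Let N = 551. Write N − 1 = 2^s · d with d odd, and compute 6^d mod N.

138

551 − 1 = 550 = 2^1 · 275, so d = 275.
6^1 ≡ 6 (mod 551)
6^2 ≡ 6^2 = 36 ≡ 36 (mod 551)
6^4 ≡ 36^2 = 1296 ≡ 194 (mod 551)
6^8 ≡ 194^2 = 37636 ≡ 168 (mod 551)
6^16 ≡ 168^2 = 28224 ≡ 123 (mod 551)
6^32 ≡ 123^2 = 15129 ≡ 252 (mod 551)
6^64 ≡ 252^2 = 63504 ≡ 139 (mod 551)
6^128 ≡ 139^2 = 19321 ≡ 36 (mod 551)
6^256 ≡ 36^2 = 1296 ≡ 194 (mod 551)
275 = 256 + 16 + 2 + 1 in binary powers of 2.
So 6^275 ≡ 194 · 123 · 36 · 6 ≡ 138 (mod 551).
Squaring chain: 138; never reaches −1, so base 6 is a Miller–Rabin witness that 551 is composite.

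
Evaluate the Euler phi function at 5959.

Factor: 5959 = 59 · 101.
φ(5959) = (59−1) · (101−1) = 58 · 100 = 5800.

5800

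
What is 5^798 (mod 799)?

5^1 ≡ 5 (mod 799)
5^2 ≡ 5^2 = 25 ≡ 25 (mod 799)
5^4 ≡ 25^2 = 625 ≡ 625 (mod 799)
5^8 ≡ 625^2 = 390625 ≡ 713 (mod 799)
5^16 ≡ 713^2 = 508369 ≡ 205 (mod 799)
5^32 ≡ 205^2 = 42025 ≡ 477 (mod 799)
5^64 ≡ 477^2 = 227529 ≡ 613 (mod 799)
5^128 ≡ 613^2 = 375769 ≡ 239 (mod 799)
5^256 ≡ 239^2 = 57121 ≡ 392 (mod 799)
5^512 ≡ 392^2 = 153664 ≡ 256 (mod 799)
798 = 512 + 256 + 16 + 8 + 4 + 2 in binary powers of 2.
So 5^798 ≡ 256 · 392 · 205 · 713 · 625 · 25 ≡ 440 (mod 799).
Since 440 ≠ 1, base 5 is a Fermat witness: 799 is composite.

440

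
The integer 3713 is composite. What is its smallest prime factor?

47

3713 is odd.
Digit sum 14, not divisible by 3.
Ends in 3: not divisible by 5.
7: 3713 = 7·530 + 3
11: 3713 = 11·337 + 6
13: 3713 = 13·285 + 8
17: 3713 = 17·218 + 7
19: 3713 = 19·195 + 8
23: 3713 = 23·161 + 10
29: 3713 = 29·128 + 1
31: 3713 = 31·119 + 24
37: 3713 = 37·100 + 13
41: 3713 = 41·90 + 23
43: 3713 = 43·86 + 15
47: 3713 = 47·79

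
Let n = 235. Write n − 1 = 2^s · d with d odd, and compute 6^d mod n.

235 − 1 = 234 = 2^1 · 117, so d = 117.
6^1 ≡ 6 (mod 235)
6^2 ≡ 6^2 = 36 ≡ 36 (mod 235)
6^4 ≡ 36^2 = 1296 ≡ 121 (mod 235)
6^8 ≡ 121^2 = 14641 ≡ 71 (mod 235)
6^16 ≡ 71^2 = 5041 ≡ 106 (mod 235)
6^32 ≡ 106^2 = 11236 ≡ 191 (mod 235)
6^64 ≡ 191^2 = 36481 ≡ 56 (mod 235)
117 = 64 + 32 + 16 + 4 + 1 in binary powers of 2.
So 6^117 ≡ 56 · 191 · 106 · 121 · 6 ≡ 36 (mod 235).
Squaring chain: 36; never reaches −1, so base 6 is a Miller–Rabin witness that 235 is composite.

36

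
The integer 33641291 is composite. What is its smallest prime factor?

33641291 is odd.
Digit sum 29, not divisible by 3.
Ends in 1: not divisible by 5.
7: 33641291 = 7·4805898 + 5
11: 33641291 = 11·3058299 + 2
13: 33641291 = 13·2587791 + 8
17: 33641291 = 17·1978899 + 8
19: 33641291 = 19·1770594 + 5
23: 33641291 = 23·1462664 + 19
29: 33641291 = 29·1160044 + 15
31: 33641291 = 31·1085202 + 29
37: 33641291 = 37·909224 + 3
41: 33641291 = 41·820519 + 12
43: 33641291 = 43·782355 + 26
47: 33641291 = 47·715772 + 7
53: 33641291 = 53·634741 + 18
59: 33641291 = 59·570191 + 22
61: 33641291 = 61·551496 + 35
67: 33641291 = 67·502108 + 55
71: 33641291 = 71·473821

71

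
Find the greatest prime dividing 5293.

5293 = 67 · 79
79 is prime.
So 5293 = 67 · 79; the largest prime factor is 79.

79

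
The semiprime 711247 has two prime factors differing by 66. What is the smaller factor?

Since p = q + 66, we have 711247 = q(q + 66), so q² + 66q − 711247 = 0.
Discriminant: 66² + 4·711247 = 4356 + 2844988 = 2849344; √2849344 = 1688.
q = (−66 + 1688)/2 = 811, and p = q + 66 = 877.
Check: 811 · 877 = 711247.

811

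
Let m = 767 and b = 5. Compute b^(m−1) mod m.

5^1 ≡ 5 (mod 767)
5^2 ≡ 5^2 = 25 ≡ 25 (mod 767)
5^4 ≡ 25^2 = 625 ≡ 625 (mod 767)
5^8 ≡ 625^2 = 390625 ≡ 222 (mod 767)
5^16 ≡ 222^2 = 49284 ≡ 196 (mod 767)
5^32 ≡ 196^2 = 38416 ≡ 66 (mod 767)
5^64 ≡ 66^2 = 4356 ≡ 521 (mod 767)
5^128 ≡ 521^2 = 271441 ≡ 690 (mod 767)
5^256 ≡ 690^2 = 476100 ≡ 560 (mod 767)
5^512 ≡ 560^2 = 313600 ≡ 664 (mod 767)
766 = 512 + 128 + 64 + 32 + 16 + 8 + 4 + 2 in binary powers of 2.
So 5^766 ≡ 664 · 690 · 521 · 66 · 196 · 222 · 625 · 25 ≡ 454 (mod 767).
Since 454 ≠ 1, base 5 is a Fermat witness: 767 is composite.

454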